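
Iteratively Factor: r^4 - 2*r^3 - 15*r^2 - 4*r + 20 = (r + 2)*(r^3 - 4*r^2 - 7*r + 10) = (r - 1)*(r + 2)*(r^2 - 3*r - 10) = (r - 1)*(r + 2)^2*(r - 5)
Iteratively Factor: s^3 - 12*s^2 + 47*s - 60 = (s - 5)*(s^2 - 7*s + 12) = (s - 5)*(s - 4)*(s - 3)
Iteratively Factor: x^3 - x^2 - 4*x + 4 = (x - 1)*(x^2 - 4) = (x - 1)*(x + 2)*(x - 2)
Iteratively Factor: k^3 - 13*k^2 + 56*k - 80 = (k - 4)*(k^2 - 9*k + 20) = (k - 5)*(k - 4)*(k - 4)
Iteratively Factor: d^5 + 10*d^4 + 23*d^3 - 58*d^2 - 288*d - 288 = (d + 4)*(d^4 + 6*d^3 - d^2 - 54*d - 72) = (d + 4)^2*(d^3 + 2*d^2 - 9*d - 18) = (d + 3)*(d + 4)^2*(d^2 - d - 6) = (d + 2)*(d + 3)*(d + 4)^2*(d - 3)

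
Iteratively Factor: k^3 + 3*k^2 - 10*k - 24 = (k - 3)*(k^2 + 6*k + 8) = (k - 3)*(k + 2)*(k + 4)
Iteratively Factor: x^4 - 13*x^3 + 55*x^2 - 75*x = (x - 3)*(x^3 - 10*x^2 + 25*x) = (x - 5)*(x - 3)*(x^2 - 5*x) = x*(x - 5)*(x - 3)*(x - 5)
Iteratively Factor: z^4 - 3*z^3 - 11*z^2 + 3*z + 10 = (z + 1)*(z^3 - 4*z^2 - 7*z + 10) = (z + 1)*(z + 2)*(z^2 - 6*z + 5) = (z - 5)*(z + 1)*(z + 2)*(z - 1)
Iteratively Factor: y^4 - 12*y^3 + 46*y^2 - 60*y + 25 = (y - 1)*(y^3 - 11*y^2 + 35*y - 25) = (y - 1)^2*(y^2 - 10*y + 25) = (y - 5)*(y - 1)^2*(y - 5)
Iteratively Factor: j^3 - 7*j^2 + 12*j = (j - 3)*(j^2 - 4*j) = (j - 4)*(j - 3)*(j)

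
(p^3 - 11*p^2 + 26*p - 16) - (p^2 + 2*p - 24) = p^3 - 12*p^2 + 24*p + 8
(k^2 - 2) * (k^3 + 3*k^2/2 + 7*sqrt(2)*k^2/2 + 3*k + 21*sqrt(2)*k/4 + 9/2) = k^5 + 3*k^4/2 + 7*sqrt(2)*k^4/2 + k^3 + 21*sqrt(2)*k^3/4 - 7*sqrt(2)*k^2 + 3*k^2/2 - 21*sqrt(2)*k/2 - 6*k - 9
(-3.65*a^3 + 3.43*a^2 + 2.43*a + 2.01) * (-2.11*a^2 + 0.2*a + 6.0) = 7.7015*a^5 - 7.9673*a^4 - 26.3413*a^3 + 16.8249*a^2 + 14.982*a + 12.06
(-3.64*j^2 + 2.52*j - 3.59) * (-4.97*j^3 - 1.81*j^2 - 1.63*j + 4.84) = 18.0908*j^5 - 5.936*j^4 + 19.2143*j^3 - 15.2273*j^2 + 18.0485*j - 17.3756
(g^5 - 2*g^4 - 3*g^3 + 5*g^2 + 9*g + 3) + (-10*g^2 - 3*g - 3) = g^5 - 2*g^4 - 3*g^3 - 5*g^2 + 6*g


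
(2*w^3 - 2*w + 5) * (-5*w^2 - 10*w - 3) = -10*w^5 - 20*w^4 + 4*w^3 - 5*w^2 - 44*w - 15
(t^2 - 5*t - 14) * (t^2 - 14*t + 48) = t^4 - 19*t^3 + 104*t^2 - 44*t - 672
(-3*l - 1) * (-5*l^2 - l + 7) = 15*l^3 + 8*l^2 - 20*l - 7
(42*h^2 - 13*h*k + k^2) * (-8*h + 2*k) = -336*h^3 + 188*h^2*k - 34*h*k^2 + 2*k^3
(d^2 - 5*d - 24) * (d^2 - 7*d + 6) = d^4 - 12*d^3 + 17*d^2 + 138*d - 144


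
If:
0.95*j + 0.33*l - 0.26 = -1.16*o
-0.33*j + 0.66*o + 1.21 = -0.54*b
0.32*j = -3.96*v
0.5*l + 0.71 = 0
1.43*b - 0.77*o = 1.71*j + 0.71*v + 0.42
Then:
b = 3.53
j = 4.06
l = -1.42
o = -2.69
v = -0.33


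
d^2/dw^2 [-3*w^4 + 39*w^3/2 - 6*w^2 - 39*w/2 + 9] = -36*w^2 + 117*w - 12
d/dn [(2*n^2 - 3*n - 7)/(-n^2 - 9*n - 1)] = 3*(-7*n^2 - 6*n - 20)/(n^4 + 18*n^3 + 83*n^2 + 18*n + 1)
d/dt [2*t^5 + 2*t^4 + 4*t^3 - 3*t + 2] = 10*t^4 + 8*t^3 + 12*t^2 - 3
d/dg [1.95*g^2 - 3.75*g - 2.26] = 3.9*g - 3.75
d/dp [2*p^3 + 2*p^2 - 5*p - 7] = 6*p^2 + 4*p - 5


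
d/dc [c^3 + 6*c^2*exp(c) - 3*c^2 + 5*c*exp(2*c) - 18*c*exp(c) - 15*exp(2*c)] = 6*c^2*exp(c) + 3*c^2 + 10*c*exp(2*c) - 6*c*exp(c) - 6*c - 25*exp(2*c) - 18*exp(c)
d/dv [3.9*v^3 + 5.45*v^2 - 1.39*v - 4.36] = 11.7*v^2 + 10.9*v - 1.39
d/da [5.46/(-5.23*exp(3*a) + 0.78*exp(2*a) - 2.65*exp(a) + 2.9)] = (85.6674*exp(2*a) - 8.5176*exp(a) + 14.469)*exp(a)/(5.23*exp(3*a) - 0.78*exp(2*a) + 2.65*exp(a) - 2.9)^2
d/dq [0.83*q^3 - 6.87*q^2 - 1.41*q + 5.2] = 2.49*q^2 - 13.74*q - 1.41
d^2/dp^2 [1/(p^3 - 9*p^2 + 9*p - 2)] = 6*((3 - p)*(p^3 - 9*p^2 + 9*p - 2) + 3*(p^2 - 6*p + 3)^2)/(p^3 - 9*p^2 + 9*p - 2)^3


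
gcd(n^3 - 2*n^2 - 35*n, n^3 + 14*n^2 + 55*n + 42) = 1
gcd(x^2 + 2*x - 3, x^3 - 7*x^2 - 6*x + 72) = x + 3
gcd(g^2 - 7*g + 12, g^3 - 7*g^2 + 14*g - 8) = g - 4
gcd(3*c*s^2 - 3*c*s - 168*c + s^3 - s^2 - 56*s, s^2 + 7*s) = s + 7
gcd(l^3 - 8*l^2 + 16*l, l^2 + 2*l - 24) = l - 4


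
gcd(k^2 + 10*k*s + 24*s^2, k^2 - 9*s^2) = 1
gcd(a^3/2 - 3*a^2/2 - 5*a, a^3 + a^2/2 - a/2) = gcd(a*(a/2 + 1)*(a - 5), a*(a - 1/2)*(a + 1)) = a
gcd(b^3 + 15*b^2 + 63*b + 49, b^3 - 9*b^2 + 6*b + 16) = b + 1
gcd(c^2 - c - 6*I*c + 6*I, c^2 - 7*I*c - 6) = c - 6*I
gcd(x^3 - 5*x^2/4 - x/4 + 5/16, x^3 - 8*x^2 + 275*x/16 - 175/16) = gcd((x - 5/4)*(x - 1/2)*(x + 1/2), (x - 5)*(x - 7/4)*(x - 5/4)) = x - 5/4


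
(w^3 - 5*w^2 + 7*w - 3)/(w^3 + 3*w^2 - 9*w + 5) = (w - 3)/(w + 5)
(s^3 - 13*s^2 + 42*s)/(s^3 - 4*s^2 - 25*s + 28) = s*(s - 6)/(s^2 + 3*s - 4)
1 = 1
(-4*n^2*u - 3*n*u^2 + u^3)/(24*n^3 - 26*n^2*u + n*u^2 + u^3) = u*(n + u)/(-6*n^2 + 5*n*u + u^2)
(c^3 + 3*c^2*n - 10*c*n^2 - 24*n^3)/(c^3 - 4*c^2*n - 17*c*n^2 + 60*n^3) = (c + 2*n)/(c - 5*n)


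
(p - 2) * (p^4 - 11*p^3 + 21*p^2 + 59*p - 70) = p^5 - 13*p^4 + 43*p^3 + 17*p^2 - 188*p + 140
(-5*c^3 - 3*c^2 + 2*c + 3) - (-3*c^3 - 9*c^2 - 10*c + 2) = -2*c^3 + 6*c^2 + 12*c + 1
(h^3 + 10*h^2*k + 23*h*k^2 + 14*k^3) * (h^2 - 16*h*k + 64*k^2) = h^5 - 6*h^4*k - 73*h^3*k^2 + 286*h^2*k^3 + 1248*h*k^4 + 896*k^5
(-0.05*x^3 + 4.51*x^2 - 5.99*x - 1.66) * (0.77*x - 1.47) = -0.0385*x^4 + 3.5462*x^3 - 11.242*x^2 + 7.5271*x + 2.4402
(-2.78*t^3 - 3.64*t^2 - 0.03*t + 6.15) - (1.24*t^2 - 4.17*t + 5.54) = -2.78*t^3 - 4.88*t^2 + 4.14*t + 0.61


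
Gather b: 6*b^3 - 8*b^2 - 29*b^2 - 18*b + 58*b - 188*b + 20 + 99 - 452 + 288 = 6*b^3 - 37*b^2 - 148*b - 45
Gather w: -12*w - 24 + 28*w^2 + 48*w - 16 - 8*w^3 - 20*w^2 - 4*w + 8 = -8*w^3 + 8*w^2 + 32*w - 32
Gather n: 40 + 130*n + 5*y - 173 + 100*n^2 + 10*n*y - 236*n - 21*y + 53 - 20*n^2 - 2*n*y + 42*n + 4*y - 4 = 80*n^2 + n*(8*y - 64) - 12*y - 84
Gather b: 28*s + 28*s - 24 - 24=56*s - 48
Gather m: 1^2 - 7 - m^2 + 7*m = -m^2 + 7*m - 6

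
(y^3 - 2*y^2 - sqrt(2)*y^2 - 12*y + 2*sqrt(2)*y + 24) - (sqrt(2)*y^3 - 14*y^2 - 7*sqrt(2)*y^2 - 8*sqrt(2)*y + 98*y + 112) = -sqrt(2)*y^3 + y^3 + 6*sqrt(2)*y^2 + 12*y^2 - 110*y + 10*sqrt(2)*y - 88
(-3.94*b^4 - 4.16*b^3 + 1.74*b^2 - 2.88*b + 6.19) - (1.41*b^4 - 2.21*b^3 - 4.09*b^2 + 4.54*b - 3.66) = -5.35*b^4 - 1.95*b^3 + 5.83*b^2 - 7.42*b + 9.85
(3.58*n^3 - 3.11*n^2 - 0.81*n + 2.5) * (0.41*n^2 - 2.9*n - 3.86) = 1.4678*n^5 - 11.6571*n^4 - 5.1319*n^3 + 15.3786*n^2 - 4.1234*n - 9.65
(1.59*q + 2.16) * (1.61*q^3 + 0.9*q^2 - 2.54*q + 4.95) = 2.5599*q^4 + 4.9086*q^3 - 2.0946*q^2 + 2.3841*q + 10.692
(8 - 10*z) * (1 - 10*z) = 100*z^2 - 90*z + 8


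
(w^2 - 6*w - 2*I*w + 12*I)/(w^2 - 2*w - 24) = (w - 2*I)/(w + 4)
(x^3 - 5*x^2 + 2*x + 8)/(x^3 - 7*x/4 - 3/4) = 4*(x^2 - 6*x + 8)/(4*x^2 - 4*x - 3)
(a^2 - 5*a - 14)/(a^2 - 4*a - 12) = (a - 7)/(a - 6)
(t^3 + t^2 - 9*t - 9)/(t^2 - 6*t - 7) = (t^2 - 9)/(t - 7)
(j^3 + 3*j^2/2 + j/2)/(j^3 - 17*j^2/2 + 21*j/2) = (2*j^2 + 3*j + 1)/(2*j^2 - 17*j + 21)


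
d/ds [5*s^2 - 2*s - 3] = 10*s - 2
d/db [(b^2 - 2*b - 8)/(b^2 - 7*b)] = (-5*b^2 + 16*b - 56)/(b^2*(b^2 - 14*b + 49))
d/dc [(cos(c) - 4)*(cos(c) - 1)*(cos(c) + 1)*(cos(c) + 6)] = 2*(-2*cos(c)^3 - 3*cos(c)^2 + 25*cos(c) + 1)*sin(c)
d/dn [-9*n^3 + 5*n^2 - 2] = n*(10 - 27*n)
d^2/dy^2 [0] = 0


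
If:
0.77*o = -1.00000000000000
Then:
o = -1.30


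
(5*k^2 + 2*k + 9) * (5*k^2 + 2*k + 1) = 25*k^4 + 20*k^3 + 54*k^2 + 20*k + 9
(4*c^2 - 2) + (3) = 4*c^2 + 1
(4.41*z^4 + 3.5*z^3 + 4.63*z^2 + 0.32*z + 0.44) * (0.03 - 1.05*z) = -4.6305*z^5 - 3.5427*z^4 - 4.7565*z^3 - 0.1971*z^2 - 0.4524*z + 0.0132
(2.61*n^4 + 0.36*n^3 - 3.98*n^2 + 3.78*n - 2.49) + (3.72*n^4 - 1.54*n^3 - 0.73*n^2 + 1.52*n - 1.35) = 6.33*n^4 - 1.18*n^3 - 4.71*n^2 + 5.3*n - 3.84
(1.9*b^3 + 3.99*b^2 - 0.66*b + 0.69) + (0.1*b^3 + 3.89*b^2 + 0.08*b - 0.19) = 2.0*b^3 + 7.88*b^2 - 0.58*b + 0.5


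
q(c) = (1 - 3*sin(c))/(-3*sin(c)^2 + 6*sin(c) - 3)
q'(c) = (1 - 3*sin(c))*(6*sin(c)*cos(c) - 6*cos(c))/(-3*sin(c)^2 + 6*sin(c) - 3)^2 - 3*cos(c)/(-3*sin(c)^2 + 6*sin(c) - 3)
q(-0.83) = -0.35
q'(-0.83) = -0.05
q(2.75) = 0.13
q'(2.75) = -2.80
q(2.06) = 39.93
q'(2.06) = -354.13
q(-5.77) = 0.61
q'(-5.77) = 5.44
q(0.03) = -0.32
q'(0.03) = 0.40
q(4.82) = -0.33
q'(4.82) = -0.01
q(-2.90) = -0.37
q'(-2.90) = -0.05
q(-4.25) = 50.93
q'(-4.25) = -473.19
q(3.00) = -0.26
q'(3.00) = -0.74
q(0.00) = -0.33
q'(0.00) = 0.33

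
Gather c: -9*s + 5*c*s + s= 5*c*s - 8*s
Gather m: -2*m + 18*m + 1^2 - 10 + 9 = 16*m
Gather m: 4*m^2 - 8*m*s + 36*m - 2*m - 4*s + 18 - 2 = 4*m^2 + m*(34 - 8*s) - 4*s + 16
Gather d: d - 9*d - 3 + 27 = 24 - 8*d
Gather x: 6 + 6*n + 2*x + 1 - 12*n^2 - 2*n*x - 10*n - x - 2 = -12*n^2 - 4*n + x*(1 - 2*n) + 5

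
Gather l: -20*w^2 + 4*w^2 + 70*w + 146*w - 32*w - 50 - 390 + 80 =-16*w^2 + 184*w - 360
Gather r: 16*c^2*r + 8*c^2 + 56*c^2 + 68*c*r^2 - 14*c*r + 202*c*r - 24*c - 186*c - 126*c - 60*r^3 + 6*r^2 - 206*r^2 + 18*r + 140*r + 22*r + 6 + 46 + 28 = 64*c^2 - 336*c - 60*r^3 + r^2*(68*c - 200) + r*(16*c^2 + 188*c + 180) + 80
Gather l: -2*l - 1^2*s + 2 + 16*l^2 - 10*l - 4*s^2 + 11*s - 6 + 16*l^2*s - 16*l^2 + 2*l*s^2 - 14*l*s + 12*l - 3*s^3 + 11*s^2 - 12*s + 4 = 16*l^2*s + l*(2*s^2 - 14*s) - 3*s^3 + 7*s^2 - 2*s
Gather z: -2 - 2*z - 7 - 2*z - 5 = -4*z - 14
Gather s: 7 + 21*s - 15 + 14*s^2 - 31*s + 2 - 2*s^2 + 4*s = 12*s^2 - 6*s - 6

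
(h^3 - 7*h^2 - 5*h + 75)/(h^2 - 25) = (h^2 - 2*h - 15)/(h + 5)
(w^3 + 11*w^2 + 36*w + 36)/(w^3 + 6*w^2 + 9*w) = (w^2 + 8*w + 12)/(w*(w + 3))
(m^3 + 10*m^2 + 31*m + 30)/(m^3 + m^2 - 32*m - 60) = (m + 3)/(m - 6)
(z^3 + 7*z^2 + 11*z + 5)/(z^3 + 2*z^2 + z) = (z + 5)/z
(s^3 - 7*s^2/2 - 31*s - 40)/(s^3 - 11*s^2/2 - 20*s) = (s + 2)/s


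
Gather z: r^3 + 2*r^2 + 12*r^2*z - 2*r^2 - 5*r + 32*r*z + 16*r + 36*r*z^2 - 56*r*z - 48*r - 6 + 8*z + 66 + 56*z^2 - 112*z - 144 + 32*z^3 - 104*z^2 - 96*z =r^3 - 37*r + 32*z^3 + z^2*(36*r - 48) + z*(12*r^2 - 24*r - 200) - 84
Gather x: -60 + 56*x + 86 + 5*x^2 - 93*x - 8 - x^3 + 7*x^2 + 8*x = -x^3 + 12*x^2 - 29*x + 18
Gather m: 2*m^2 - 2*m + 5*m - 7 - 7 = 2*m^2 + 3*m - 14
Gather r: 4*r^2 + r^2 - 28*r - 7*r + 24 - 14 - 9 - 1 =5*r^2 - 35*r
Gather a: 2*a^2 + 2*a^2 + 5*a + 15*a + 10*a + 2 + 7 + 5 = 4*a^2 + 30*a + 14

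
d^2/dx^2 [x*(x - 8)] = 2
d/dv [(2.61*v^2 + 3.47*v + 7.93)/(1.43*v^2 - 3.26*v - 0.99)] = (-13.4707*v^2 - 27.8476*v + 22.4165)/(2.0449*v^4 - 9.3236*v^3 + 7.7962*v^2 + 6.4548*v + 0.9801)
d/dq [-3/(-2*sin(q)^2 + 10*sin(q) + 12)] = 3*(5 - 2*sin(q))*cos(q)/(2*(sin(q) - 6)^2*(sin(q) + 1)^2)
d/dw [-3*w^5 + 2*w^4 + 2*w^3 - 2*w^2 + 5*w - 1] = -15*w^4 + 8*w^3 + 6*w^2 - 4*w + 5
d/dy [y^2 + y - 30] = 2*y + 1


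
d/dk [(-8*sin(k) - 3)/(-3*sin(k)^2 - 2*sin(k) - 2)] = 2*(-12*sin(k)^2 - 9*sin(k) + 5)*cos(k)/(3*sin(k)^2 + 2*sin(k) + 2)^2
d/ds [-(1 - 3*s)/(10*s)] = 1/(10*s^2)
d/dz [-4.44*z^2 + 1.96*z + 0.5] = 1.96 - 8.88*z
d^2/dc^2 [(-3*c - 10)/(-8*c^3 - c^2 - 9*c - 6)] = 2*((3*c + 10)*(24*c^2 + 2*c + 9)^2 - (72*c^2 + 6*c + (3*c + 10)*(24*c + 1) + 27)*(8*c^3 + c^2 + 9*c + 6))/(8*c^3 + c^2 + 9*c + 6)^3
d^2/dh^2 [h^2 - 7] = 2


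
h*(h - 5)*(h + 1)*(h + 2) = h^4 - 2*h^3 - 13*h^2 - 10*h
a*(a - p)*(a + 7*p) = a^3 + 6*a^2*p - 7*a*p^2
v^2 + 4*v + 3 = (v + 1)*(v + 3)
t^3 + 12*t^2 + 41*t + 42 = (t + 2)*(t + 3)*(t + 7)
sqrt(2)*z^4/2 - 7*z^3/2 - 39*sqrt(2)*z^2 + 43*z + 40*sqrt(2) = (z - 8*sqrt(2))*(z - sqrt(2))*(z + 5*sqrt(2))*(sqrt(2)*z/2 + 1/2)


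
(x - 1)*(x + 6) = x^2 + 5*x - 6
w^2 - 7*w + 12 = (w - 4)*(w - 3)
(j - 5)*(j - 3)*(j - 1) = j^3 - 9*j^2 + 23*j - 15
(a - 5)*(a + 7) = a^2 + 2*a - 35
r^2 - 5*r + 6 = (r - 3)*(r - 2)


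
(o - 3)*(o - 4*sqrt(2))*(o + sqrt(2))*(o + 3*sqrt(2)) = o^4 - 3*o^3 - 26*o^2 - 24*sqrt(2)*o + 78*o + 72*sqrt(2)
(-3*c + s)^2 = 9*c^2 - 6*c*s + s^2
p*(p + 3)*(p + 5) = p^3 + 8*p^2 + 15*p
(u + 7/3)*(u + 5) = u^2 + 22*u/3 + 35/3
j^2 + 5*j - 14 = (j - 2)*(j + 7)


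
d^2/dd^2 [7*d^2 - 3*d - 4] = 14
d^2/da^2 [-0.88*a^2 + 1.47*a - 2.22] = -1.76000000000000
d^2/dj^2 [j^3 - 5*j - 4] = 6*j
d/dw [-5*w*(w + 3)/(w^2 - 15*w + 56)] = 10*(9*w^2 - 56*w - 84)/(w^4 - 30*w^3 + 337*w^2 - 1680*w + 3136)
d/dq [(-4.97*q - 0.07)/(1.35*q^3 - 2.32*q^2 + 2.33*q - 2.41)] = (13.419*q^3 - 11.2469*q^2 - 0.3248*q + 12.1408)/(1.8225*q^6 - 6.264*q^5 + 11.6734*q^4 - 17.3182*q^3 + 16.6113*q^2 - 11.2306*q + 5.8081)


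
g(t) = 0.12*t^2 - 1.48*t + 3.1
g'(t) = 0.24*t - 1.48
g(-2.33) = 7.20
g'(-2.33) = -2.04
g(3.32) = -0.49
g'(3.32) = -0.68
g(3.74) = -0.76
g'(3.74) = -0.58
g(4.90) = -1.27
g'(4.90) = -0.30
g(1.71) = 0.92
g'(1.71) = -1.07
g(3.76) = -0.77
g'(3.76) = -0.58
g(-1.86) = 6.27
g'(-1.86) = -1.93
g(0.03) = 3.06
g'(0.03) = -1.47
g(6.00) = -1.46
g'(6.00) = -0.04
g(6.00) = -1.46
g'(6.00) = -0.04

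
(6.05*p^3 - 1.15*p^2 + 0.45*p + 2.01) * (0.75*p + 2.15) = 4.5375*p^4 + 12.145*p^3 - 2.135*p^2 + 2.475*p + 4.3215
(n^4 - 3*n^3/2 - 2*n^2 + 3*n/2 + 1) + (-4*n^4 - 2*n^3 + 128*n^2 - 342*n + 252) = -3*n^4 - 7*n^3/2 + 126*n^2 - 681*n/2 + 253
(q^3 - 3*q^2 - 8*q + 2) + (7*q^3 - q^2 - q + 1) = 8*q^3 - 4*q^2 - 9*q + 3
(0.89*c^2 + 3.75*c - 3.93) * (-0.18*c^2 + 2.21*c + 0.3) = -0.1602*c^4 + 1.2919*c^3 + 9.2619*c^2 - 7.5603*c - 1.179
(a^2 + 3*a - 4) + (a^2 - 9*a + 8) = 2*a^2 - 6*a + 4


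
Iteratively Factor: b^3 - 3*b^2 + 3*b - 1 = (b - 1)*(b^2 - 2*b + 1) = (b - 1)^2*(b - 1)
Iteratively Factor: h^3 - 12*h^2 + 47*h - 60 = (h - 3)*(h^2 - 9*h + 20) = (h - 4)*(h - 3)*(h - 5)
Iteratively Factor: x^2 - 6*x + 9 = (x - 3)*(x - 3)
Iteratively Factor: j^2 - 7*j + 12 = (j - 3)*(j - 4)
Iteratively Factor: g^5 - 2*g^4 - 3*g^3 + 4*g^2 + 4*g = (g - 2)*(g^4 - 3*g^2 - 2*g) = g*(g - 2)*(g^3 - 3*g - 2) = g*(g - 2)*(g + 1)*(g^2 - g - 2) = g*(g - 2)*(g + 1)^2*(g - 2)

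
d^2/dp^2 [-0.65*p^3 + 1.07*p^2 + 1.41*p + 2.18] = 2.14 - 3.9*p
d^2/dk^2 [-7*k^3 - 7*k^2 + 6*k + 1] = -42*k - 14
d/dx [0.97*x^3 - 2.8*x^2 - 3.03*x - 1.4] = 2.91*x^2 - 5.6*x - 3.03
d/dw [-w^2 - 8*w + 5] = -2*w - 8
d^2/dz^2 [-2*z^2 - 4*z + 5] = -4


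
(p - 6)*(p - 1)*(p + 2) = p^3 - 5*p^2 - 8*p + 12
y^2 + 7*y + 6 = (y + 1)*(y + 6)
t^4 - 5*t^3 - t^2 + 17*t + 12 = (t - 4)*(t - 3)*(t + 1)^2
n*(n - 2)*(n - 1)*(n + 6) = n^4 + 3*n^3 - 16*n^2 + 12*n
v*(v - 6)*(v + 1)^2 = v^4 - 4*v^3 - 11*v^2 - 6*v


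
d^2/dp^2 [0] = 0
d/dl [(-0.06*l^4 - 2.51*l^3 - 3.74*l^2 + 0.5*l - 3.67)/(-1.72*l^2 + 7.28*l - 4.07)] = (0.2064*l^5 + 3.0068*l^4 - 35.5688*l^3 + 4.27989999999999*l^2 + 17.8188*l + 24.6826)/(2.9584*l^4 - 25.0432*l^3 + 66.9992*l^2 - 59.2592*l + 16.5649)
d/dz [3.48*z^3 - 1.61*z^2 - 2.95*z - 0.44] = 10.44*z^2 - 3.22*z - 2.95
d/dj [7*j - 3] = 7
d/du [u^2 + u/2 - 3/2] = 2*u + 1/2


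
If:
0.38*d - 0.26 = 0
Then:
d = 0.68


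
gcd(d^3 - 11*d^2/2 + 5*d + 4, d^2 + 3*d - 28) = d - 4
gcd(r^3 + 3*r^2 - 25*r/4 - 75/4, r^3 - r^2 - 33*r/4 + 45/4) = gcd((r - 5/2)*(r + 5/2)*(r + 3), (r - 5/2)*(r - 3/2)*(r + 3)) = r^2 + r/2 - 15/2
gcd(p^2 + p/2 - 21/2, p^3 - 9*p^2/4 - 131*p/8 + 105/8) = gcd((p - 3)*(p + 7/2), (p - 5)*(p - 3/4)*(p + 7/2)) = p + 7/2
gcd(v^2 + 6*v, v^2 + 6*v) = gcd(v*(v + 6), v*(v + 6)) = v^2 + 6*v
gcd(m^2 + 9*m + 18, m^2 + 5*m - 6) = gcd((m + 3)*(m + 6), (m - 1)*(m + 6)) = m + 6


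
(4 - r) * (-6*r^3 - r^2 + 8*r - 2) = 6*r^4 - 23*r^3 - 12*r^2 + 34*r - 8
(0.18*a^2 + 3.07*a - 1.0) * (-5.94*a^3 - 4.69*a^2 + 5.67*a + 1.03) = -1.0692*a^5 - 19.08*a^4 - 7.4377*a^3 + 22.2823*a^2 - 2.5079*a - 1.03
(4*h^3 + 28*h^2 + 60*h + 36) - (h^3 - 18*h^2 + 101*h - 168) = 3*h^3 + 46*h^2 - 41*h + 204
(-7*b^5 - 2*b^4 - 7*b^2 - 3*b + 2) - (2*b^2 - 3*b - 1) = -7*b^5 - 2*b^4 - 9*b^2 + 3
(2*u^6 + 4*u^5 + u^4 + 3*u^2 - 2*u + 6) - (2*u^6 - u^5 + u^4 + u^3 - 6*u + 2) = 5*u^5 - u^3 + 3*u^2 + 4*u + 4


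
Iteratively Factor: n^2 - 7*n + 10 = (n - 5)*(n - 2)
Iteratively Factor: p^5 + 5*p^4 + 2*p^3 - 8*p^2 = (p)*(p^4 + 5*p^3 + 2*p^2 - 8*p) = p*(p + 2)*(p^3 + 3*p^2 - 4*p) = p*(p - 1)*(p + 2)*(p^2 + 4*p) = p^2*(p - 1)*(p + 2)*(p + 4)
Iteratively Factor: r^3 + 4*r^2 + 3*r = (r + 3)*(r^2 + r) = r*(r + 3)*(r + 1)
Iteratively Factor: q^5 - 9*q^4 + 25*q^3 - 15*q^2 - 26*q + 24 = (q + 1)*(q^4 - 10*q^3 + 35*q^2 - 50*q + 24) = (q - 2)*(q + 1)*(q^3 - 8*q^2 + 19*q - 12) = (q - 3)*(q - 2)*(q + 1)*(q^2 - 5*q + 4) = (q - 4)*(q - 3)*(q - 2)*(q + 1)*(q - 1)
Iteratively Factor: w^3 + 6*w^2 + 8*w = (w)*(w^2 + 6*w + 8) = w*(w + 4)*(w + 2)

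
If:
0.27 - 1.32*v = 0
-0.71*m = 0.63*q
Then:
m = -0.887323943661972*q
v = 0.20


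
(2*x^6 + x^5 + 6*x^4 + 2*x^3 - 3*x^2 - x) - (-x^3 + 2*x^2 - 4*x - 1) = 2*x^6 + x^5 + 6*x^4 + 3*x^3 - 5*x^2 + 3*x + 1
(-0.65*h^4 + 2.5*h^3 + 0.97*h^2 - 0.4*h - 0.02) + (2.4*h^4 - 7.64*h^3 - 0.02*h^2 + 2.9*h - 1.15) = 1.75*h^4 - 5.14*h^3 + 0.95*h^2 + 2.5*h - 1.17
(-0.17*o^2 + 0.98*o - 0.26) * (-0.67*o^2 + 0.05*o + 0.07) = 0.1139*o^4 - 0.6651*o^3 + 0.2113*o^2 + 0.0556*o - 0.0182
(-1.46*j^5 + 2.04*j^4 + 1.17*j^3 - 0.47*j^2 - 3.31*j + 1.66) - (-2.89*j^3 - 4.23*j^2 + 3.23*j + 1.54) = -1.46*j^5 + 2.04*j^4 + 4.06*j^3 + 3.76*j^2 - 6.54*j + 0.12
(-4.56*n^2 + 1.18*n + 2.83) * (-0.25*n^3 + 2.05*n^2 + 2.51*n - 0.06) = 1.14*n^5 - 9.643*n^4 - 9.7341*n^3 + 9.0369*n^2 + 7.0325*n - 0.1698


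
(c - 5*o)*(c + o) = c^2 - 4*c*o - 5*o^2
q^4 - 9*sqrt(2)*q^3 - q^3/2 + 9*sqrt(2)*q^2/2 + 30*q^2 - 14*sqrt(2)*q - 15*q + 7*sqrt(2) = (q - 1/2)*(q - 7*sqrt(2))*(q - sqrt(2))^2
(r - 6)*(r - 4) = r^2 - 10*r + 24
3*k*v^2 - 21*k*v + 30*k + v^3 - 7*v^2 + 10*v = (3*k + v)*(v - 5)*(v - 2)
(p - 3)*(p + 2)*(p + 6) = p^3 + 5*p^2 - 12*p - 36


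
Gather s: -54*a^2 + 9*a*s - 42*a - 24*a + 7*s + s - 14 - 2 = -54*a^2 - 66*a + s*(9*a + 8) - 16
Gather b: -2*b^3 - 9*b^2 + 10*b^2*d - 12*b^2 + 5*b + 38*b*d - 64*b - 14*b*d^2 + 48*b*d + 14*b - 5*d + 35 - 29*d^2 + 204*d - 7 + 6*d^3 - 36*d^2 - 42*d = -2*b^3 + b^2*(10*d - 21) + b*(-14*d^2 + 86*d - 45) + 6*d^3 - 65*d^2 + 157*d + 28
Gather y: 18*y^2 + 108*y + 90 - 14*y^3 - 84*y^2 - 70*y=-14*y^3 - 66*y^2 + 38*y + 90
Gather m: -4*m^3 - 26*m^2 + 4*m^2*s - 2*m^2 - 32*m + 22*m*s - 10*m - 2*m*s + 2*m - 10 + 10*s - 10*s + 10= -4*m^3 + m^2*(4*s - 28) + m*(20*s - 40)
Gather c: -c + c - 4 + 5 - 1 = 0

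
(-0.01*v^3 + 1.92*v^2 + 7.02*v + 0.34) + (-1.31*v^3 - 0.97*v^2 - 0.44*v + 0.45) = -1.32*v^3 + 0.95*v^2 + 6.58*v + 0.79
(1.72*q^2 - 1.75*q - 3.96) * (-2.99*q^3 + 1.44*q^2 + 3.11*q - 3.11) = -5.1428*q^5 + 7.7093*q^4 + 14.6696*q^3 - 16.4941*q^2 - 6.8731*q + 12.3156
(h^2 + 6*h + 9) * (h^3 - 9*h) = h^5 + 6*h^4 - 54*h^2 - 81*h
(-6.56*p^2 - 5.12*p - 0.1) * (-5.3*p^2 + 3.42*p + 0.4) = 34.768*p^4 + 4.7008*p^3 - 19.6044*p^2 - 2.39*p - 0.04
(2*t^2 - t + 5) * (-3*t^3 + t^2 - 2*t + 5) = -6*t^5 + 5*t^4 - 20*t^3 + 17*t^2 - 15*t + 25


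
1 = 1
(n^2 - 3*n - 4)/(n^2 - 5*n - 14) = (-n^2 + 3*n + 4)/(-n^2 + 5*n + 14)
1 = 1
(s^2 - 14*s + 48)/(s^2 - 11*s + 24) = (s - 6)/(s - 3)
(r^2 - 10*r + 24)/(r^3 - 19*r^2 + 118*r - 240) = (r - 4)/(r^2 - 13*r + 40)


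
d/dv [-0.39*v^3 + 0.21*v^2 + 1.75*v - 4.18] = -1.17*v^2 + 0.42*v + 1.75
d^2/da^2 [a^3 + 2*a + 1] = 6*a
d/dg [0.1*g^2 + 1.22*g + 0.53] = 0.2*g + 1.22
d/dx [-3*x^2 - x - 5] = -6*x - 1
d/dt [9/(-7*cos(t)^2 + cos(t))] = 9*(sin(t)/cos(t)^2 - 14*tan(t))/(7*cos(t) - 1)^2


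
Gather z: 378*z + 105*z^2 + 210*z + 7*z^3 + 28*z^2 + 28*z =7*z^3 + 133*z^2 + 616*z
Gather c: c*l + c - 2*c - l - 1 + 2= c*(l - 1) - l + 1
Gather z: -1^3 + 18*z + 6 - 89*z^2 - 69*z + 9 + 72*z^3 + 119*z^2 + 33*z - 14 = 72*z^3 + 30*z^2 - 18*z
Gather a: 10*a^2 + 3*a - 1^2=10*a^2 + 3*a - 1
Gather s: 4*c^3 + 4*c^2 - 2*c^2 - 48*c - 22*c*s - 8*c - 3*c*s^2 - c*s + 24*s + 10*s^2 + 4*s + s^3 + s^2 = 4*c^3 + 2*c^2 - 56*c + s^3 + s^2*(11 - 3*c) + s*(28 - 23*c)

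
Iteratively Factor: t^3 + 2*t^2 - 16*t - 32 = (t + 2)*(t^2 - 16) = (t - 4)*(t + 2)*(t + 4)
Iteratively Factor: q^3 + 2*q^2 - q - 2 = (q + 1)*(q^2 + q - 2) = (q - 1)*(q + 1)*(q + 2)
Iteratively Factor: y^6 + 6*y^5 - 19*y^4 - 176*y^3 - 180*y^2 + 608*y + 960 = (y - 2)*(y^5 + 8*y^4 - 3*y^3 - 182*y^2 - 544*y - 480) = (y - 2)*(y + 4)*(y^4 + 4*y^3 - 19*y^2 - 106*y - 120) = (y - 5)*(y - 2)*(y + 4)*(y^3 + 9*y^2 + 26*y + 24) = (y - 5)*(y - 2)*(y + 3)*(y + 4)*(y^2 + 6*y + 8) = (y - 5)*(y - 2)*(y + 2)*(y + 3)*(y + 4)*(y + 4)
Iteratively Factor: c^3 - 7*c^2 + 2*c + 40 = (c + 2)*(c^2 - 9*c + 20) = (c - 5)*(c + 2)*(c - 4)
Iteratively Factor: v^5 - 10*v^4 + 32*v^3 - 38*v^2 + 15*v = (v - 3)*(v^4 - 7*v^3 + 11*v^2 - 5*v) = v*(v - 3)*(v^3 - 7*v^2 + 11*v - 5) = v*(v - 5)*(v - 3)*(v^2 - 2*v + 1) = v*(v - 5)*(v - 3)*(v - 1)*(v - 1)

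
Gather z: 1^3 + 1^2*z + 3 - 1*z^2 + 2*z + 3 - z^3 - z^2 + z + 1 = -z^3 - 2*z^2 + 4*z + 8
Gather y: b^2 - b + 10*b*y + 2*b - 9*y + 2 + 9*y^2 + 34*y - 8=b^2 + b + 9*y^2 + y*(10*b + 25) - 6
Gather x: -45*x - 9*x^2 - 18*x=-9*x^2 - 63*x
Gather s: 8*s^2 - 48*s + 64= 8*s^2 - 48*s + 64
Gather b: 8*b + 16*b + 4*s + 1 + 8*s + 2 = 24*b + 12*s + 3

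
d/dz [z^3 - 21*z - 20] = 3*z^2 - 21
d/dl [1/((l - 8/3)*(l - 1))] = 3*(11 - 6*l)/(9*l^4 - 66*l^3 + 169*l^2 - 176*l + 64)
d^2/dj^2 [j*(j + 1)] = 2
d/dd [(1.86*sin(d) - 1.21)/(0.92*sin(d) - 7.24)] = -12.3532*cos(d)/(0.92*sin(d) - 7.24)^2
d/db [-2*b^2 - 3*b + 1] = -4*b - 3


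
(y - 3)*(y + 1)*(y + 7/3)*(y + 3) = y^4 + 10*y^3/3 - 20*y^2/3 - 30*y - 21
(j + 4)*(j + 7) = j^2 + 11*j + 28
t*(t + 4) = t^2 + 4*t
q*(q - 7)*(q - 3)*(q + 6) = q^4 - 4*q^3 - 39*q^2 + 126*q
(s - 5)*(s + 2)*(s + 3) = s^3 - 19*s - 30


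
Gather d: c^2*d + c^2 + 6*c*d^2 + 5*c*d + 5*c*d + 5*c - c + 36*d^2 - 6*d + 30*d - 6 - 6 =c^2 + 4*c + d^2*(6*c + 36) + d*(c^2 + 10*c + 24) - 12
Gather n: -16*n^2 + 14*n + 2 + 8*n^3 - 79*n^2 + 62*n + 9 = 8*n^3 - 95*n^2 + 76*n + 11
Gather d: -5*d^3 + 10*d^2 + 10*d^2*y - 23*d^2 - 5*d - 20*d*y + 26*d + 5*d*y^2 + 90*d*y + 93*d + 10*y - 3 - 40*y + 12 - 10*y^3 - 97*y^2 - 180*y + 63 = -5*d^3 + d^2*(10*y - 13) + d*(5*y^2 + 70*y + 114) - 10*y^3 - 97*y^2 - 210*y + 72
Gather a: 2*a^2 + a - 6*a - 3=2*a^2 - 5*a - 3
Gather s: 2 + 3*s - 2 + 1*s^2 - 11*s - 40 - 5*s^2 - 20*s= -4*s^2 - 28*s - 40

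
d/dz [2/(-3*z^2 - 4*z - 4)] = 4*(3*z + 2)/(3*z^2 + 4*z + 4)^2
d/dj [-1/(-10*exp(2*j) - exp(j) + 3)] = (-20*exp(j) - 1)*exp(j)/(10*exp(2*j) + exp(j) - 3)^2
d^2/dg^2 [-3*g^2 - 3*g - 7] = -6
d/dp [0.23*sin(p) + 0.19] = 0.23*cos(p)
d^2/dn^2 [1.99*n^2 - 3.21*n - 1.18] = 3.98000000000000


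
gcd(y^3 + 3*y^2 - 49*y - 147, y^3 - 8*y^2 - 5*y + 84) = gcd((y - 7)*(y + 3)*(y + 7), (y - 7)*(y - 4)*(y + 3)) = y^2 - 4*y - 21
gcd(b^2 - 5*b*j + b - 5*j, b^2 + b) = b + 1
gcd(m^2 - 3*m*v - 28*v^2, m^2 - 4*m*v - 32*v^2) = m + 4*v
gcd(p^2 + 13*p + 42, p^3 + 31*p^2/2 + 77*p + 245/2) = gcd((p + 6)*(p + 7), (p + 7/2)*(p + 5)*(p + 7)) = p + 7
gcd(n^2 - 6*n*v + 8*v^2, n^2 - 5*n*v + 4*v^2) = -n + 4*v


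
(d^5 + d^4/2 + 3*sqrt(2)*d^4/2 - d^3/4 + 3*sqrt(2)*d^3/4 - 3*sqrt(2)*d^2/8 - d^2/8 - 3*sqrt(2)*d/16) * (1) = d^5 + d^4/2 + 3*sqrt(2)*d^4/2 - d^3/4 + 3*sqrt(2)*d^3/4 - 3*sqrt(2)*d^2/8 - d^2/8 - 3*sqrt(2)*d/16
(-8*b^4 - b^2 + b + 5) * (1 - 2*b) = 16*b^5 - 8*b^4 + 2*b^3 - 3*b^2 - 9*b + 5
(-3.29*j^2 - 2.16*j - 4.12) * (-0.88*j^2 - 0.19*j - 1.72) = 2.8952*j^4 + 2.5259*j^3 + 9.6948*j^2 + 4.498*j + 7.0864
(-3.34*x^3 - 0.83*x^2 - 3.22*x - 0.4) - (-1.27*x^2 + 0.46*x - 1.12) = -3.34*x^3 + 0.44*x^2 - 3.68*x + 0.72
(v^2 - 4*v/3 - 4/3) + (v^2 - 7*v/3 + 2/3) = 2*v^2 - 11*v/3 - 2/3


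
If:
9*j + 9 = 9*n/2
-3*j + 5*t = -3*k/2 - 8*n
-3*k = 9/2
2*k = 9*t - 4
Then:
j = -515/468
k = -3/2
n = -47/234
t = 1/9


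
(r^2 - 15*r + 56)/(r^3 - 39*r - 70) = (r - 8)/(r^2 + 7*r + 10)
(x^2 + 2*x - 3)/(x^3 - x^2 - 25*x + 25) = (x + 3)/(x^2 - 25)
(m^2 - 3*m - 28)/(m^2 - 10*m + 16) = (m^2 - 3*m - 28)/(m^2 - 10*m + 16)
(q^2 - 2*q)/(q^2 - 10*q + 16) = q/(q - 8)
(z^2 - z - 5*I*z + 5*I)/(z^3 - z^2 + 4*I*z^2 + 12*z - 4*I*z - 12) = (z - 5*I)/(z^2 + 4*I*z + 12)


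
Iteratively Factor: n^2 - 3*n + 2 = (n - 2)*(n - 1)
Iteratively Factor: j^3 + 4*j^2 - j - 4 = (j - 1)*(j^2 + 5*j + 4) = (j - 1)*(j + 1)*(j + 4)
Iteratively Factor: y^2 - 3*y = (y - 3)*(y)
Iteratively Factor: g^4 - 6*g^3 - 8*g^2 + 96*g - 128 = (g - 2)*(g^3 - 4*g^2 - 16*g + 64) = (g - 2)*(g + 4)*(g^2 - 8*g + 16) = (g - 4)*(g - 2)*(g + 4)*(g - 4)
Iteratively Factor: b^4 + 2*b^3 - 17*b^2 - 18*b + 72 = (b + 4)*(b^3 - 2*b^2 - 9*b + 18) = (b + 3)*(b + 4)*(b^2 - 5*b + 6) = (b - 3)*(b + 3)*(b + 4)*(b - 2)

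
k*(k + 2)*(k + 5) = k^3 + 7*k^2 + 10*k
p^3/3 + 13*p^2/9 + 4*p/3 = p*(p/3 + 1)*(p + 4/3)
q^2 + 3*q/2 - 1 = (q - 1/2)*(q + 2)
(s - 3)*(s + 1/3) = s^2 - 8*s/3 - 1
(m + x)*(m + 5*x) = m^2 + 6*m*x + 5*x^2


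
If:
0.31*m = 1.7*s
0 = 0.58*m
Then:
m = 0.00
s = 0.00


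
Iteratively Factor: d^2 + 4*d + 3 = (d + 1)*(d + 3)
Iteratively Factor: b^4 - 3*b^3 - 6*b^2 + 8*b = (b - 1)*(b^3 - 2*b^2 - 8*b) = (b - 4)*(b - 1)*(b^2 + 2*b) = (b - 4)*(b - 1)*(b + 2)*(b)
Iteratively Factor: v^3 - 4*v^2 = (v - 4)*(v^2) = v*(v - 4)*(v)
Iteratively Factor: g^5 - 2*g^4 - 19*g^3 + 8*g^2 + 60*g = (g + 3)*(g^4 - 5*g^3 - 4*g^2 + 20*g) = (g + 2)*(g + 3)*(g^3 - 7*g^2 + 10*g) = (g - 2)*(g + 2)*(g + 3)*(g^2 - 5*g) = (g - 5)*(g - 2)*(g + 2)*(g + 3)*(g)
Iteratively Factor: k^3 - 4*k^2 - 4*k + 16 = (k - 2)*(k^2 - 2*k - 8) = (k - 2)*(k + 2)*(k - 4)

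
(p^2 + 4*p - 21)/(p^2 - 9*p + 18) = (p + 7)/(p - 6)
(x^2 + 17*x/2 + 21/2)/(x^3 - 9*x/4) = 2*(x + 7)/(x*(2*x - 3))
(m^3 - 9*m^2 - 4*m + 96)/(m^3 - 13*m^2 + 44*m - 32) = (m + 3)/(m - 1)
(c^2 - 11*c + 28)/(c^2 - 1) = (c^2 - 11*c + 28)/(c^2 - 1)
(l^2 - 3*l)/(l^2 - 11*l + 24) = l/(l - 8)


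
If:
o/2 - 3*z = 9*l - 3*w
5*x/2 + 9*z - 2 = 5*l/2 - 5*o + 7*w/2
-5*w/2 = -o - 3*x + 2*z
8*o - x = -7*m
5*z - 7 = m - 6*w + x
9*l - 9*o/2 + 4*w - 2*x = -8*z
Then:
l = 231873/476000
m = -809103/476000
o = 362043/238000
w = 251207/238000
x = 128967/476000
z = -18131/119000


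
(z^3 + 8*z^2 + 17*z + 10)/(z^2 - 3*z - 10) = (z^2 + 6*z + 5)/(z - 5)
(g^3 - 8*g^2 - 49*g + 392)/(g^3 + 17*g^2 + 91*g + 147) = (g^2 - 15*g + 56)/(g^2 + 10*g + 21)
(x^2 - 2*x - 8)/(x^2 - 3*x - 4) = (x + 2)/(x + 1)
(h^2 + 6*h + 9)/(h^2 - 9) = (h + 3)/(h - 3)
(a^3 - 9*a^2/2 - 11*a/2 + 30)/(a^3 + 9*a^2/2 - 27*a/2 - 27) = (2*a^2 - 3*a - 20)/(2*a^2 + 15*a + 18)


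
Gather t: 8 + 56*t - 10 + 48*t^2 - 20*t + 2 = 48*t^2 + 36*t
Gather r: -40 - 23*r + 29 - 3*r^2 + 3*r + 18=-3*r^2 - 20*r + 7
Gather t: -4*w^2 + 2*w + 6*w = -4*w^2 + 8*w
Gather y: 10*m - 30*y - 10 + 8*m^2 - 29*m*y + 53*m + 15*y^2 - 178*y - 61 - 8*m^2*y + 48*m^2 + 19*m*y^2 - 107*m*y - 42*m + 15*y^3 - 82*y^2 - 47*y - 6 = 56*m^2 + 21*m + 15*y^3 + y^2*(19*m - 67) + y*(-8*m^2 - 136*m - 255) - 77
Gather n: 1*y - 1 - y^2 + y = -y^2 + 2*y - 1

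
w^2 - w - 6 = (w - 3)*(w + 2)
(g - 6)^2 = g^2 - 12*g + 36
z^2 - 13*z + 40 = (z - 8)*(z - 5)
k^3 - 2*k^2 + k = k*(k - 1)^2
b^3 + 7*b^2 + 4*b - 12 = (b - 1)*(b + 2)*(b + 6)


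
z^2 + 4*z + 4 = (z + 2)^2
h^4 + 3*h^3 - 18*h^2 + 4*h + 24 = (h - 2)^2*(h + 1)*(h + 6)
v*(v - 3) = v^2 - 3*v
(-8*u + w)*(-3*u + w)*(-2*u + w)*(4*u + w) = -192*u^4 + 136*u^3*w - 6*u^2*w^2 - 9*u*w^3 + w^4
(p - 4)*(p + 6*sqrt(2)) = p^2 - 4*p + 6*sqrt(2)*p - 24*sqrt(2)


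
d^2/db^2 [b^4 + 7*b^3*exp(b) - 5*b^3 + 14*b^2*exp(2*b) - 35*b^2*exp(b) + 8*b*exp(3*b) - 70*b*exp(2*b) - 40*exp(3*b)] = 7*b^3*exp(b) + 56*b^2*exp(2*b) + 7*b^2*exp(b) + 12*b^2 + 72*b*exp(3*b) - 168*b*exp(2*b) - 98*b*exp(b) - 30*b - 312*exp(3*b) - 252*exp(2*b) - 70*exp(b)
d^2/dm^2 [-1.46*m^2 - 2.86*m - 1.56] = -2.92000000000000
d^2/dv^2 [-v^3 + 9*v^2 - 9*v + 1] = 18 - 6*v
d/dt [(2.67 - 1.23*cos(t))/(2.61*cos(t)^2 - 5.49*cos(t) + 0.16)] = (-3.2103*cos(t)^2 + 13.9374*cos(t) - 14.4615)*sin(t)/(6.8121*cos(t)^4 - 28.6578*cos(t)^3 + 30.9753*cos(t)^2 - 1.7568*cos(t) + 0.0256)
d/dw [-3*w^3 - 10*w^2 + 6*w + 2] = -9*w^2 - 20*w + 6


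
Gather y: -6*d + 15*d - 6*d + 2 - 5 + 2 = 3*d - 1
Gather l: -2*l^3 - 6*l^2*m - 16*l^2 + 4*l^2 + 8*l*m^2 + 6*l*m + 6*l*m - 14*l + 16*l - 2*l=-2*l^3 + l^2*(-6*m - 12) + l*(8*m^2 + 12*m)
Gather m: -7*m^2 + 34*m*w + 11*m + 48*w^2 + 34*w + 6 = -7*m^2 + m*(34*w + 11) + 48*w^2 + 34*w + 6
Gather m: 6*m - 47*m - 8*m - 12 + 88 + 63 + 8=147 - 49*m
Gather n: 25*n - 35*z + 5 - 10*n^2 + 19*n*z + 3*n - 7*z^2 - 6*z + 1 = -10*n^2 + n*(19*z + 28) - 7*z^2 - 41*z + 6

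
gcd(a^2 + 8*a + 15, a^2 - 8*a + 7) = 1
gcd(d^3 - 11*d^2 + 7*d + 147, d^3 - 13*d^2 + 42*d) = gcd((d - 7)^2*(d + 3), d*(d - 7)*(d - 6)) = d - 7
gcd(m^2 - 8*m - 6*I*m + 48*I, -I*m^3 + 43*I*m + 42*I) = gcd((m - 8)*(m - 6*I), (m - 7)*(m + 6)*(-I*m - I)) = 1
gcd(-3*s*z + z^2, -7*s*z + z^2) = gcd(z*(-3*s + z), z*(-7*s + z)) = z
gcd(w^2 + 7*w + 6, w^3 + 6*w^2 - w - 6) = w^2 + 7*w + 6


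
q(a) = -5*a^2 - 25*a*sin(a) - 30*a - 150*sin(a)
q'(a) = -25*a*cos(a) - 10*a - 25*sin(a) - 150*cos(a) - 30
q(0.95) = -174.34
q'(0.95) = -160.90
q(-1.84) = 138.53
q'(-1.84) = 40.16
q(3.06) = -157.08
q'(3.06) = 163.11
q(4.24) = 10.88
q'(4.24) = 66.35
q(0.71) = -133.17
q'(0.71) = -180.61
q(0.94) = -172.73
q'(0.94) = -161.92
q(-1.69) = 143.40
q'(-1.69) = 24.54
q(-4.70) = -1.95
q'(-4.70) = -7.60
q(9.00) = -829.54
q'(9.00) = 211.37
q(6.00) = -276.18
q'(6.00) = -371.07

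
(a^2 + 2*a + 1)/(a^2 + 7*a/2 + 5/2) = 2*(a + 1)/(2*a + 5)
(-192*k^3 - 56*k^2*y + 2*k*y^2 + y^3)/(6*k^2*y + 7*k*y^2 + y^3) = (-32*k^2 - 4*k*y + y^2)/(y*(k + y))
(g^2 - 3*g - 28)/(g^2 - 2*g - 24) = (g - 7)/(g - 6)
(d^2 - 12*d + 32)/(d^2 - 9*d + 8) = (d - 4)/(d - 1)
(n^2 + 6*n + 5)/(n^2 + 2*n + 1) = (n + 5)/(n + 1)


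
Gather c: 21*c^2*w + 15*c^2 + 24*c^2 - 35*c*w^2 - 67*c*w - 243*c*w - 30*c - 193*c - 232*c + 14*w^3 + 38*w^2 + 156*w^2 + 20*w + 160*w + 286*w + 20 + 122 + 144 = c^2*(21*w + 39) + c*(-35*w^2 - 310*w - 455) + 14*w^3 + 194*w^2 + 466*w + 286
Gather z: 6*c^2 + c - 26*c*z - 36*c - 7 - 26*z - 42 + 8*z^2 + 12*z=6*c^2 - 35*c + 8*z^2 + z*(-26*c - 14) - 49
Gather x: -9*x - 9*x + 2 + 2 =4 - 18*x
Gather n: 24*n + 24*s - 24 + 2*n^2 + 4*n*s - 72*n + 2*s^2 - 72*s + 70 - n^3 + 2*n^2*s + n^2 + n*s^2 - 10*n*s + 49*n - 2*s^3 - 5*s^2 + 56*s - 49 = -n^3 + n^2*(2*s + 3) + n*(s^2 - 6*s + 1) - 2*s^3 - 3*s^2 + 8*s - 3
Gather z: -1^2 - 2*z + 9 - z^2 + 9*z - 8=-z^2 + 7*z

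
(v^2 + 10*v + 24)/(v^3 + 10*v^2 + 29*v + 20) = (v + 6)/(v^2 + 6*v + 5)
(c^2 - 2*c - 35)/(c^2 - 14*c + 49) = (c + 5)/(c - 7)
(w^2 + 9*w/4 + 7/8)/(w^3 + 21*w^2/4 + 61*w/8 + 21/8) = 1/(w + 3)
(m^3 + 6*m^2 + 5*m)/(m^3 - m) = (m + 5)/(m - 1)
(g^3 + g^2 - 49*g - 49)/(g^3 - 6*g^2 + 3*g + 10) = (g^2 - 49)/(g^2 - 7*g + 10)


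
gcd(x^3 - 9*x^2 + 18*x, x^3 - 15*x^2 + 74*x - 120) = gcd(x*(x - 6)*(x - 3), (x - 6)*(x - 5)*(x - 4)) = x - 6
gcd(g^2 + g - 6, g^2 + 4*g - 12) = g - 2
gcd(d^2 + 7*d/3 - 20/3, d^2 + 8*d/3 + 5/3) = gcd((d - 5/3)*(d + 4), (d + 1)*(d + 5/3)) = 1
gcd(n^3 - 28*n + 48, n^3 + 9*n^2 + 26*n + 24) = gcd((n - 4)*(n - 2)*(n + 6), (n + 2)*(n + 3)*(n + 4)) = 1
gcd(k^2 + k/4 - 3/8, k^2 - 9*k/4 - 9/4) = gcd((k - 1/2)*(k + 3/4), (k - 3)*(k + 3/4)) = k + 3/4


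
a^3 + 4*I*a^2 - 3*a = a*(a + I)*(a + 3*I)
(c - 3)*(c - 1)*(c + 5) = c^3 + c^2 - 17*c + 15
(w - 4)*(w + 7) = w^2 + 3*w - 28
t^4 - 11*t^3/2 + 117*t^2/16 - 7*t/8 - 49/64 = (t - 7/2)*(t - 7/4)*(t - 1/2)*(t + 1/4)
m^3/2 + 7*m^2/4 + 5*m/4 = m*(m/2 + 1/2)*(m + 5/2)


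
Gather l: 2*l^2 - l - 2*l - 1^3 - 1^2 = 2*l^2 - 3*l - 2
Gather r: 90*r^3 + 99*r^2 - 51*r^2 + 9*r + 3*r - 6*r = 90*r^3 + 48*r^2 + 6*r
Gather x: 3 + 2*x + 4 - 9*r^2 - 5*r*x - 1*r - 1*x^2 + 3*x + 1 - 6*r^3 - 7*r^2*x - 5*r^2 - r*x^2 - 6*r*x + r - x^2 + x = -6*r^3 - 14*r^2 + x^2*(-r - 2) + x*(-7*r^2 - 11*r + 6) + 8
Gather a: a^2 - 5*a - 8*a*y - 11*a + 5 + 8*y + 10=a^2 + a*(-8*y - 16) + 8*y + 15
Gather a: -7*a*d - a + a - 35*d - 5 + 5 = -7*a*d - 35*d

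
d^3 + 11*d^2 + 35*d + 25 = (d + 1)*(d + 5)^2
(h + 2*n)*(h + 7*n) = h^2 + 9*h*n + 14*n^2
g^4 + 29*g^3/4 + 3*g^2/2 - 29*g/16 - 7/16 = (g - 1/2)*(g + 1/4)*(g + 1/2)*(g + 7)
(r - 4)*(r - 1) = r^2 - 5*r + 4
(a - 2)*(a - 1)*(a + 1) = a^3 - 2*a^2 - a + 2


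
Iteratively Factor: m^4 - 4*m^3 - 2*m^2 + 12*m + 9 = (m - 3)*(m^3 - m^2 - 5*m - 3) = (m - 3)*(m + 1)*(m^2 - 2*m - 3) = (m - 3)*(m + 1)^2*(m - 3)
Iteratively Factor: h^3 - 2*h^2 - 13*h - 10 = (h - 5)*(h^2 + 3*h + 2) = (h - 5)*(h + 1)*(h + 2)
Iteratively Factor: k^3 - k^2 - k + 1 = (k - 1)*(k^2 - 1) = (k - 1)*(k + 1)*(k - 1)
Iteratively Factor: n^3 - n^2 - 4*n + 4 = (n - 2)*(n^2 + n - 2) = (n - 2)*(n + 2)*(n - 1)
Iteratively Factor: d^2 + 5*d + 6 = (d + 3)*(d + 2)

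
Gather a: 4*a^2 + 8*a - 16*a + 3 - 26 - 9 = 4*a^2 - 8*a - 32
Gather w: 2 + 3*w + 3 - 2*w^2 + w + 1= -2*w^2 + 4*w + 6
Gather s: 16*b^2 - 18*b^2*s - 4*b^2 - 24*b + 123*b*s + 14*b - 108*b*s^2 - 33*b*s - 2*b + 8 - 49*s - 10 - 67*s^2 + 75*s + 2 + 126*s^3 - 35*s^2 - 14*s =12*b^2 - 12*b + 126*s^3 + s^2*(-108*b - 102) + s*(-18*b^2 + 90*b + 12)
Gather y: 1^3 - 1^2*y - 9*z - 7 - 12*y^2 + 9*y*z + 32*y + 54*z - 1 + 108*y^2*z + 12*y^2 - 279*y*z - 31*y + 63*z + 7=108*y^2*z - 270*y*z + 108*z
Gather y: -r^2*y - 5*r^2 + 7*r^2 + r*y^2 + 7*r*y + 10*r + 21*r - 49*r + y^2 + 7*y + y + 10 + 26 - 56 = 2*r^2 - 18*r + y^2*(r + 1) + y*(-r^2 + 7*r + 8) - 20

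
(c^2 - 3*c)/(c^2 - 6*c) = (c - 3)/(c - 6)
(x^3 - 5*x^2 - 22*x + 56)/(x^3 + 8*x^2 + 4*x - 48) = (x - 7)/(x + 6)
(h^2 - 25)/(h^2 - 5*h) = (h + 5)/h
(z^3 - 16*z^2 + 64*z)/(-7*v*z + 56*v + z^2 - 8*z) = z*(z - 8)/(-7*v + z)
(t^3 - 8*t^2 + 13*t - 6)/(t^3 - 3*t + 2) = (t - 6)/(t + 2)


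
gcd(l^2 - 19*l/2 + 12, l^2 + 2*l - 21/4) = l - 3/2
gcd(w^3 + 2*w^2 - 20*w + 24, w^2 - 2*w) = w - 2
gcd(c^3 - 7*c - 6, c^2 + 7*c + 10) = c + 2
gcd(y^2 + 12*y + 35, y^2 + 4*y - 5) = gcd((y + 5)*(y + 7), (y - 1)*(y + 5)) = y + 5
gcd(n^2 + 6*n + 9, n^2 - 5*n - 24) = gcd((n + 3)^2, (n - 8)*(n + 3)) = n + 3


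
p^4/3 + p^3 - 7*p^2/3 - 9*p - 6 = (p/3 + 1)*(p - 3)*(p + 1)*(p + 2)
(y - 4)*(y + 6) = y^2 + 2*y - 24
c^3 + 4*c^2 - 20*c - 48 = (c - 4)*(c + 2)*(c + 6)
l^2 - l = l*(l - 1)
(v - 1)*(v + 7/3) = v^2 + 4*v/3 - 7/3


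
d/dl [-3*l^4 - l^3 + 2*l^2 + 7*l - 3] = -12*l^3 - 3*l^2 + 4*l + 7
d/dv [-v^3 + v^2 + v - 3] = -3*v^2 + 2*v + 1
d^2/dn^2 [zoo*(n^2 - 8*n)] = zoo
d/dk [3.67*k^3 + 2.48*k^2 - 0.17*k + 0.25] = 11.01*k^2 + 4.96*k - 0.17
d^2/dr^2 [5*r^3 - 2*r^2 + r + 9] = 30*r - 4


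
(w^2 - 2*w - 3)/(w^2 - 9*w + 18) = (w + 1)/(w - 6)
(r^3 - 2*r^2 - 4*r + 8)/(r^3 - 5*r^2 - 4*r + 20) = (r - 2)/(r - 5)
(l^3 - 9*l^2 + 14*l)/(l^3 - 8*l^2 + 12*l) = (l - 7)/(l - 6)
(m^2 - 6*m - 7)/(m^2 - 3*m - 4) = (m - 7)/(m - 4)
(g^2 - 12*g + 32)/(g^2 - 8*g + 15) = (g^2 - 12*g + 32)/(g^2 - 8*g + 15)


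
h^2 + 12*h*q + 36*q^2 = (h + 6*q)^2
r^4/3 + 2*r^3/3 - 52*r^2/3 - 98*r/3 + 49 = (r/3 + 1)*(r - 7)*(r - 1)*(r + 7)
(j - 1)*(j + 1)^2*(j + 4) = j^4 + 5*j^3 + 3*j^2 - 5*j - 4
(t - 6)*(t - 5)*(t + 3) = t^3 - 8*t^2 - 3*t + 90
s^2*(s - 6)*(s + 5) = s^4 - s^3 - 30*s^2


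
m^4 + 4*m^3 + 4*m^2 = m^2*(m + 2)^2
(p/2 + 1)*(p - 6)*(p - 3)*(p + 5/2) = p^4/2 - 9*p^3/4 - 35*p^2/4 + 18*p + 45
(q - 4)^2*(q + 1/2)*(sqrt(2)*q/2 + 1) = sqrt(2)*q^4/2 - 15*sqrt(2)*q^3/4 + q^3 - 15*q^2/2 + 6*sqrt(2)*q^2 + 4*sqrt(2)*q + 12*q + 8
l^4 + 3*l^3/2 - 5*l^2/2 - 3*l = l*(l - 3/2)*(l + 1)*(l + 2)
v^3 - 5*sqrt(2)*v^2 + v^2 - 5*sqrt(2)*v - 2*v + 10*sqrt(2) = (v - 1)*(v + 2)*(v - 5*sqrt(2))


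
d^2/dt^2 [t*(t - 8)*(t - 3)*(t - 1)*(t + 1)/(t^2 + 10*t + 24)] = 6*(t^7 + 23*t^6 + 162*t^5 - 164*t^4 - 4582*t^3 - 7416*t^2 + 13824*t + 4032)/(t^6 + 30*t^5 + 372*t^4 + 2440*t^3 + 8928*t^2 + 17280*t + 13824)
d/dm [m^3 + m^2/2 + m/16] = 3*m^2 + m + 1/16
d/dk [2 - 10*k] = -10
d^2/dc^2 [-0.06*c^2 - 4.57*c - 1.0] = -0.120000000000000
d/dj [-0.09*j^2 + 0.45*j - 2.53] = 0.45 - 0.18*j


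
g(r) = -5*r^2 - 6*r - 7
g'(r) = -10*r - 6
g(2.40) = -50.20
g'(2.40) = -30.00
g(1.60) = -29.40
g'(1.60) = -22.00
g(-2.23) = -18.48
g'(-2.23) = 16.30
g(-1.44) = -8.73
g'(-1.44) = 8.40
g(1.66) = -30.74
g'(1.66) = -22.60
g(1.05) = -18.81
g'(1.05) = -16.50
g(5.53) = -193.08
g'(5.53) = -61.30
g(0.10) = -7.65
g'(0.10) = -7.00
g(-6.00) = -151.00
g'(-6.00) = 54.00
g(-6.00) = -151.00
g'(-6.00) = 54.00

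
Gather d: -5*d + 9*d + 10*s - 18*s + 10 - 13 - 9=4*d - 8*s - 12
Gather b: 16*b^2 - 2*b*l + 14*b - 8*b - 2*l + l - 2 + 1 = 16*b^2 + b*(6 - 2*l) - l - 1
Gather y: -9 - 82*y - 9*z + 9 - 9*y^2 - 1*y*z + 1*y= -9*y^2 + y*(-z - 81) - 9*z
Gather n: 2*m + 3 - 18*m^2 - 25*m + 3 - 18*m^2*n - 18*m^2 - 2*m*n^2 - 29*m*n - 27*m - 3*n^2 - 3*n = -36*m^2 - 50*m + n^2*(-2*m - 3) + n*(-18*m^2 - 29*m - 3) + 6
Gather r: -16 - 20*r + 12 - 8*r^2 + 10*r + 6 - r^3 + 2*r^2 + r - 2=-r^3 - 6*r^2 - 9*r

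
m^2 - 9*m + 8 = (m - 8)*(m - 1)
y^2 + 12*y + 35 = (y + 5)*(y + 7)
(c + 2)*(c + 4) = c^2 + 6*c + 8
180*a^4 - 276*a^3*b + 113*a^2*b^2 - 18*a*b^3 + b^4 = (-6*a + b)^2*(-5*a + b)*(-a + b)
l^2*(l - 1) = l^3 - l^2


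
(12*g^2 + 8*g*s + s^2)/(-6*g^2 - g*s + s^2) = (6*g + s)/(-3*g + s)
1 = 1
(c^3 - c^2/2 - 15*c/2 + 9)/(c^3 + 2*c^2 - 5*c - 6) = (c - 3/2)/(c + 1)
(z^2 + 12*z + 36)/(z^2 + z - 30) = (z + 6)/(z - 5)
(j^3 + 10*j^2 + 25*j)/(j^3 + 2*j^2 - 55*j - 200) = j/(j - 8)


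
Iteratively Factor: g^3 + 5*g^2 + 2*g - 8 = (g - 1)*(g^2 + 6*g + 8) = (g - 1)*(g + 4)*(g + 2)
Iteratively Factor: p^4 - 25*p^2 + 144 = (p - 4)*(p^3 + 4*p^2 - 9*p - 36) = (p - 4)*(p + 4)*(p^2 - 9) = (p - 4)*(p - 3)*(p + 4)*(p + 3)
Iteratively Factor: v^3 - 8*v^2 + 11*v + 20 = (v + 1)*(v^2 - 9*v + 20) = (v - 4)*(v + 1)*(v - 5)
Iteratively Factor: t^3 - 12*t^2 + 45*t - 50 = (t - 2)*(t^2 - 10*t + 25) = (t - 5)*(t - 2)*(t - 5)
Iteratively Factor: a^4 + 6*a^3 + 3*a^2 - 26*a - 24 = (a + 4)*(a^3 + 2*a^2 - 5*a - 6) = (a + 3)*(a + 4)*(a^2 - a - 2) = (a + 1)*(a + 3)*(a + 4)*(a - 2)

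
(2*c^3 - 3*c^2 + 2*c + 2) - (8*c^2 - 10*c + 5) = 2*c^3 - 11*c^2 + 12*c - 3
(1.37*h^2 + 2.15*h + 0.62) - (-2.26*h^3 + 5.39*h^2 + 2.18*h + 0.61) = 2.26*h^3 - 4.02*h^2 - 0.0300000000000002*h + 0.01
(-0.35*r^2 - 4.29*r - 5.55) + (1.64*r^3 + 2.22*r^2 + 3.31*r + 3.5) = 1.64*r^3 + 1.87*r^2 - 0.98*r - 2.05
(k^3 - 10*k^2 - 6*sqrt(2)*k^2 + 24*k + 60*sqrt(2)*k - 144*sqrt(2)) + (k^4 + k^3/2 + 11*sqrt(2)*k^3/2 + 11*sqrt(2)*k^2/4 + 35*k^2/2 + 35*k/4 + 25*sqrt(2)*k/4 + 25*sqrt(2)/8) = k^4 + 3*k^3/2 + 11*sqrt(2)*k^3/2 - 13*sqrt(2)*k^2/4 + 15*k^2/2 + 131*k/4 + 265*sqrt(2)*k/4 - 1127*sqrt(2)/8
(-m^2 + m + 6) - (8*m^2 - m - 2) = -9*m^2 + 2*m + 8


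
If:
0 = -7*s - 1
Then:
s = -1/7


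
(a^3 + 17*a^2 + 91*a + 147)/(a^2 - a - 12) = (a^2 + 14*a + 49)/(a - 4)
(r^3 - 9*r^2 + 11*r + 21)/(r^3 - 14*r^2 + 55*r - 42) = (r^2 - 2*r - 3)/(r^2 - 7*r + 6)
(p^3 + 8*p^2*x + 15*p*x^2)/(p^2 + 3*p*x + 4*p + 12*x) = p*(p + 5*x)/(p + 4)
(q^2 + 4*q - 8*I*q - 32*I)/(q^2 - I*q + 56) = (q + 4)/(q + 7*I)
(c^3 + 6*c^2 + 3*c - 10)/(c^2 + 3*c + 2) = (c^2 + 4*c - 5)/(c + 1)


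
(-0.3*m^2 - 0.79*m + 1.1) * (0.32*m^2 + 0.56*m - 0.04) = -0.096*m^4 - 0.4208*m^3 - 0.0784*m^2 + 0.6476*m - 0.044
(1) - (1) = 0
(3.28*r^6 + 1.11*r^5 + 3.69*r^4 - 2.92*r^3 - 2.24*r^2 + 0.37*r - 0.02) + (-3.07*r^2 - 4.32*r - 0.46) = 3.28*r^6 + 1.11*r^5 + 3.69*r^4 - 2.92*r^3 - 5.31*r^2 - 3.95*r - 0.48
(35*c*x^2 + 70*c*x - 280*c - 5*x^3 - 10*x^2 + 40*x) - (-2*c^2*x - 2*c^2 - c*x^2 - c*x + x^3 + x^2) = 2*c^2*x + 2*c^2 + 36*c*x^2 + 71*c*x - 280*c - 6*x^3 - 11*x^2 + 40*x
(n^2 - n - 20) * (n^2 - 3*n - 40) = n^4 - 4*n^3 - 57*n^2 + 100*n + 800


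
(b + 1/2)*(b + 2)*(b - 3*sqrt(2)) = b^3 - 3*sqrt(2)*b^2 + 5*b^2/2 - 15*sqrt(2)*b/2 + b - 3*sqrt(2)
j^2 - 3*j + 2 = (j - 2)*(j - 1)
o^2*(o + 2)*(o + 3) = o^4 + 5*o^3 + 6*o^2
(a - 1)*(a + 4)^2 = a^3 + 7*a^2 + 8*a - 16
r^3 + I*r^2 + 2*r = r*(r - I)*(r + 2*I)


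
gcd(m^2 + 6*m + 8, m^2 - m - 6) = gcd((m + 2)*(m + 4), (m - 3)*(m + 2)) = m + 2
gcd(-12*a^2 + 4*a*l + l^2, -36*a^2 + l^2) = 6*a + l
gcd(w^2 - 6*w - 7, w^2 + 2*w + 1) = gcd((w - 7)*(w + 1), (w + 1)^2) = w + 1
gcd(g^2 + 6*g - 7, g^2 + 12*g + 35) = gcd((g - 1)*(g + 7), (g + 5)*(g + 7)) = g + 7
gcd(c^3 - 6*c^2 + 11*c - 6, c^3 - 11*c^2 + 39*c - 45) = c - 3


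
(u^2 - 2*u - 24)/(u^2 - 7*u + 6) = (u + 4)/(u - 1)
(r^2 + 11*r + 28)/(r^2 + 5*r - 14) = (r + 4)/(r - 2)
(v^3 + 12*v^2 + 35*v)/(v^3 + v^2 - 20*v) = (v + 7)/(v - 4)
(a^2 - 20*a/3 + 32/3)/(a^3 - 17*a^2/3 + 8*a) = (a - 4)/(a*(a - 3))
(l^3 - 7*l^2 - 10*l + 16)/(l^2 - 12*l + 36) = (l^3 - 7*l^2 - 10*l + 16)/(l^2 - 12*l + 36)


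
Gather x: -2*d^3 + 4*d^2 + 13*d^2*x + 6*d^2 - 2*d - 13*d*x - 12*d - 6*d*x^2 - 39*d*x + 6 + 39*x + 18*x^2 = -2*d^3 + 10*d^2 - 14*d + x^2*(18 - 6*d) + x*(13*d^2 - 52*d + 39) + 6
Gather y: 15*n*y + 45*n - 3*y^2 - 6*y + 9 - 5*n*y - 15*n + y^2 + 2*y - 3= 30*n - 2*y^2 + y*(10*n - 4) + 6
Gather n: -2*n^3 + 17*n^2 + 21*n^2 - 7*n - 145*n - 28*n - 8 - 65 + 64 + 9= -2*n^3 + 38*n^2 - 180*n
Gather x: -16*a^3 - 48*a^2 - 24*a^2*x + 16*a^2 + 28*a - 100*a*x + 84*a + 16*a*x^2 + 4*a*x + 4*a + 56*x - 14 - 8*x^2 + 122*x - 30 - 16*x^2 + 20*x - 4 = -16*a^3 - 32*a^2 + 116*a + x^2*(16*a - 24) + x*(-24*a^2 - 96*a + 198) - 48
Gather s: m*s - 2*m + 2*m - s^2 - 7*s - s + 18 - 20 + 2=-s^2 + s*(m - 8)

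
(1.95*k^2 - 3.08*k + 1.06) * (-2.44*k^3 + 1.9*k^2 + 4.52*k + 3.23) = -4.758*k^5 + 11.2202*k^4 + 0.375599999999999*k^3 - 5.6091*k^2 - 5.1572*k + 3.4238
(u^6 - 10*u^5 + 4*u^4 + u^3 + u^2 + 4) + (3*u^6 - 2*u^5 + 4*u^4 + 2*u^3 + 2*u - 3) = 4*u^6 - 12*u^5 + 8*u^4 + 3*u^3 + u^2 + 2*u + 1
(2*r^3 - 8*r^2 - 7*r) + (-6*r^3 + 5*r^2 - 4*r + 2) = -4*r^3 - 3*r^2 - 11*r + 2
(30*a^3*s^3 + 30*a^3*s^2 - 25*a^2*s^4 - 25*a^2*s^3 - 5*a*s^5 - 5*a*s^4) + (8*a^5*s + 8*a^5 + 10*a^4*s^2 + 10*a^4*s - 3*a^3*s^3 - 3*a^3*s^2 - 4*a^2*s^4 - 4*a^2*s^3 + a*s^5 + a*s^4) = 8*a^5*s + 8*a^5 + 10*a^4*s^2 + 10*a^4*s + 27*a^3*s^3 + 27*a^3*s^2 - 29*a^2*s^4 - 29*a^2*s^3 - 4*a*s^5 - 4*a*s^4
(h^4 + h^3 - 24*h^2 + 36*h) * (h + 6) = h^5 + 7*h^4 - 18*h^3 - 108*h^2 + 216*h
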